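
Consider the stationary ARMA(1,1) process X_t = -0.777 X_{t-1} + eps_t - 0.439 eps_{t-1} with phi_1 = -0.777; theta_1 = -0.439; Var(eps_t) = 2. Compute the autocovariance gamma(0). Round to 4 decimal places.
\gamma(0) = 9.4629

Multiply the model equation by X_{t-k} and take expectations. With theta_0 = psi_0 = 1 and psi_j the MA(infinity) weights, this gives
  gamma(k) - sum_i phi_i gamma(k-i) = c_k,
  c_k = sigma^2 * sum_{j=k..q} theta_j psi_{j-k}   (c_k = 0 for k > q),
using gamma(-m) = gamma(m).
psi-weights needed (psi_j = theta_j + sum_i phi_i psi_{j-i}):
  psi_1 = theta_1 + phi_1 = -0.439 + (-0.777) = -1.216
Right-hand sides:
  c_0 = sigma^2 (1 + theta_1 psi_1) = 2 * (1 + (-0.439)(-1.216)) = 2 * 1.533824 = 3.067648
  c_1 = sigma^2 theta_1 = 2 * (-0.439) = -0.878
  c_2 = 0
Equations for k = 0 and k = 1 (AR order 1):
  gamma(0) = phi_1 gamma(1) + c_0
  gamma(1) = phi_1 gamma(0) + c_1
Substituting the second into the first: gamma(0) (1 - phi_1^2) = c_0 + phi_1 c_1, so
  gamma(0) = (c_0 + phi_1 c_1) / (1 - phi_1^2) = (3.067648 + (-0.777)(-0.878)) / (1 - (-0.777)^2) = 3.749854 / 0.396271 = 9.462852.
Therefore gamma(0) = 9.4629 (to 4 decimal places).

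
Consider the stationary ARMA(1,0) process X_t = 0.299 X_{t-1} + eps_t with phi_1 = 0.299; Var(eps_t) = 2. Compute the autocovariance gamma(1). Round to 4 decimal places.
\gamma(1) = 0.6567

Multiply the model equation by X_{t-k} and take expectations. With theta_0 = psi_0 = 1 and psi_j the MA(infinity) weights, this gives
  gamma(k) - sum_i phi_i gamma(k-i) = c_k,
  c_k = sigma^2 * sum_{j=k..q} theta_j psi_{j-k}   (c_k = 0 for k > q),
using gamma(-m) = gamma(m).
Pure AR (q = 0): c_0 = sigma^2 = 2, c_k = 0 for k >= 1.
Equations for k = 0 and k = 1 (AR order 1):
  gamma(0) = phi_1 gamma(1) + c_0
  gamma(1) = phi_1 gamma(0) + c_1
Substituting the second into the first: gamma(0) (1 - phi_1^2) = c_0 + phi_1 c_1, so
  gamma(0) = c_0 / (1 - phi_1^2) = 2 / (1 - (0.299)^2) = 2 / 0.910599 = 2.196356.
  gamma(1) = phi_1 gamma(0) = (0.299)(2.196356) = 0.656711.
Therefore gamma(1) = 0.6567 (to 4 decimal places).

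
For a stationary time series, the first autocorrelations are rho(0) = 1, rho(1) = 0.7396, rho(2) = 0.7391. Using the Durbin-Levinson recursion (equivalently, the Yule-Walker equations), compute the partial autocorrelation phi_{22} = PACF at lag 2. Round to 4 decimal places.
\phi_{22} = 0.4241

The PACF at lag k is phi_{kk}, the last component of the solution
to the Yule-Walker system G_k phi = r_k where
  (G_k)_{ij} = rho(|i - j|), (r_k)_i = rho(i), i,j = 1..k.
Equivalently, Durbin-Levinson gives phi_{kk} iteratively:
  phi_{11} = rho(1)
  phi_{kk} = [rho(k) - sum_{j=1..k-1} phi_{k-1,j} rho(k-j)]
            / [1 - sum_{j=1..k-1} phi_{k-1,j} rho(j)],
  phi_{k,j} = phi_{k-1,j} - phi_{kk} phi_{k-1,k-j},  j = 1..k-1.
Step k = 1:
  phi_11 = rho(1) = 0.7396.
Step k = 2:
  phi_22 = [rho(2) - phi_11 rho(1)] / [1 - phi_11 rho(1)] = [0.7391 - (0.7396)(0.7396)] / [1 - (0.7396)(0.7396)]
         = 0.19209184 / 0.45299184 = 0.4241.
Therefore phi_{22} = 0.4241.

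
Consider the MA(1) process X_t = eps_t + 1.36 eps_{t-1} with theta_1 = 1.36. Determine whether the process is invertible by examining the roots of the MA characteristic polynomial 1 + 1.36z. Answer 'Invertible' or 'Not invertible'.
\text{Not invertible}

The MA(q) characteristic polynomial is P(z) = 1 + 1.36z.
Invertibility requires all roots to lie outside the unit circle, i.e. |z| > 1 for every root.
This is linear in z: 1 + (1.36) z = 0  =>  z = -1/(1.36) = -0.735294,  |z| = 0.735294.
Moduli of all roots: 0.7353.
All moduli strictly greater than 1? No.
Verdict: Not invertible.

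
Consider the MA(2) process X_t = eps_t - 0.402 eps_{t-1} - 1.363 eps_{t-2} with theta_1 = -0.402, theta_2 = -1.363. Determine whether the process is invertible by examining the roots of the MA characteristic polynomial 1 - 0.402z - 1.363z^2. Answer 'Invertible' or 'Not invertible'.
\text{Not invertible}

The MA(q) characteristic polynomial is P(z) = 1 - 0.402z - 1.363z^2.
Invertibility requires all roots to lie outside the unit circle, i.e. |z| > 1 for every root.
Set 1 + (-0.402) z + (-1.363) z^2 = 0, i.e. a z^2 + b z + c = 0 with a = -1.363, b = -0.402, c = 1.
Discriminant D = b^2 - 4ac = (-0.402)^2 - 4*(-1.363)*1 = 0.161604 - (-5.452) = 5.613604.
D >= 0, so the roots are real: z = (-b +/- sqrt(D)) / (2a) = (0.402 +/- 2.369305) / (-2.726).
  z_1 = (0.402 + 2.369305) / (-2.726) = -1.0166,   |z_1| = 1.0166.
  z_2 = (0.402 - 2.369305) / (-2.726) = 0.7217,   |z_2| = 0.7217.
Moduli of all roots: 1.0166, 0.7217.
All moduli strictly greater than 1? No.
Verdict: Not invertible.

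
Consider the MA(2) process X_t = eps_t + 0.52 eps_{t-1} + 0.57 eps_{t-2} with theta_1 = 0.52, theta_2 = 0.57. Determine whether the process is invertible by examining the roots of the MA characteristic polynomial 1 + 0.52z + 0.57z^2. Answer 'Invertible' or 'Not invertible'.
\text{Invertible}

The MA(q) characteristic polynomial is P(z) = 1 + 0.52z + 0.57z^2.
Invertibility requires all roots to lie outside the unit circle, i.e. |z| > 1 for every root.
Set 1 + (0.52) z + (0.57) z^2 = 0, i.e. a z^2 + b z + c = 0 with a = 0.57, b = 0.52, c = 1.
Discriminant D = b^2 - 4ac = (0.52)^2 - 4*(0.57)*1 = 0.2704 - (2.28) = -2.0096.
D < 0, so the roots are the complex-conjugate pair z = (-b +/- i sqrt(-D)) / (2a) = -0.4561 +/- 1.2435i.
For a conjugate pair |z|^2 = z * conj(z) = (product of roots) = c/a = 1/(0.57) = 1.754386, so |z| = sqrt(1.754386) = 1.3245 for both roots.
Moduli of all roots: 1.3245, 1.3245.
All moduli strictly greater than 1? Yes.
Verdict: Invertible.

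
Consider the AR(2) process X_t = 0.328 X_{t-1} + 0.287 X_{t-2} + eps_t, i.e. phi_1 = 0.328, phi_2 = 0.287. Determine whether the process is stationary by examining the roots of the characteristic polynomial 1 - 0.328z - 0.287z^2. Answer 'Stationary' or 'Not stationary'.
\text{Stationary}

The AR(p) characteristic polynomial is P(z) = 1 - 0.328z - 0.287z^2.
Stationarity requires all roots to lie outside the unit circle, i.e. |z| > 1 for every root.
Set 1 + (-0.328) z + (-0.287) z^2 = 0, i.e. a z^2 + b z + c = 0 with a = -0.287, b = -0.328, c = 1.
Discriminant D = b^2 - 4ac = (-0.328)^2 - 4*(-0.287)*1 = 0.107584 - (-1.148) = 1.255584.
D >= 0, so the roots are real: z = (-b +/- sqrt(D)) / (2a) = (0.328 +/- 1.120528) / (-0.574).
  z_1 = (0.328 + 1.120528) / (-0.574) = -2.5236,   |z_1| = 2.5236.
  z_2 = (0.328 - 1.120528) / (-0.574) = 1.3807,   |z_2| = 1.3807.
Moduli of all roots: 2.5236, 1.3807.
All moduli strictly greater than 1? Yes.
Verdict: Stationary.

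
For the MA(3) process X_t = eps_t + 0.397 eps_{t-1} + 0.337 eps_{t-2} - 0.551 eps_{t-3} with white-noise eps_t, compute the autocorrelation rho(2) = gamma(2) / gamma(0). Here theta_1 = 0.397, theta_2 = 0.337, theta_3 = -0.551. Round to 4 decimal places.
\rho(2) = 0.0751

For an MA(q) process with theta_0 = 1, the autocovariance is
  gamma(k) = sigma^2 * sum_{i=0..q-k} theta_i * theta_{i+k},
and rho(k) = gamma(k) / gamma(0). Sigma^2 cancels.
  numerator   = (1)*(0.337) + (0.397)*(-0.551) = 0.118253.
  denominator = (1)^2 + (0.397)^2 + (0.337)^2 + (-0.551)^2 = 1.574779.
  rho(2) = 0.118253 / 1.574779 = 0.0751.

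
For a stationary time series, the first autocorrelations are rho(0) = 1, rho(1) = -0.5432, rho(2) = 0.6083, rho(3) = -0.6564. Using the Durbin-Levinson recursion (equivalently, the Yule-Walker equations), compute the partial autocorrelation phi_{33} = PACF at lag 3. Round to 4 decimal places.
\phi_{33} = -0.4091

The PACF at lag k is phi_{kk}, the last component of the solution
to the Yule-Walker system G_k phi = r_k where
  (G_k)_{ij} = rho(|i - j|), (r_k)_i = rho(i), i,j = 1..k.
Equivalently, Durbin-Levinson gives phi_{kk} iteratively:
  phi_{11} = rho(1)
  phi_{kk} = [rho(k) - sum_{j=1..k-1} phi_{k-1,j} rho(k-j)]
            / [1 - sum_{j=1..k-1} phi_{k-1,j} rho(j)],
  phi_{k,j} = phi_{k-1,j} - phi_{kk} phi_{k-1,k-j},  j = 1..k-1.
Step k = 1:
  phi_11 = rho(1) = -0.5432.
Step k = 2:
  phi_22 = [rho(2) - phi_11 rho(1)] / [1 - phi_11 rho(1)] = [0.6083 - (-0.5432)(-0.5432)] / [1 - (-0.5432)(-0.5432)]
         = 0.31323376 / 0.70493376 = 0.444345.
  Update: phi_21 = phi_11 - phi_22 phi_11 = -0.5432 - (0.444345)(-0.5432) = -0.301832.
Step k = 3:
  phi_33 = [rho(3) - phi_21 rho(2) - phi_22 rho(1)] / [1 - phi_21 rho(1) - phi_22 rho(2)]
    numerator   = -0.6564 - (-0.301832)(0.6083) - (0.444345)(-0.5432) = -0.23142752
    denominator = 1 - (-0.301832)(-0.5432) - (0.444345)(0.6083) = 0.56574992
  phi_33 = -0.23142752 / 0.56574992 = -0.4091.
Therefore phi_{33} = -0.4091.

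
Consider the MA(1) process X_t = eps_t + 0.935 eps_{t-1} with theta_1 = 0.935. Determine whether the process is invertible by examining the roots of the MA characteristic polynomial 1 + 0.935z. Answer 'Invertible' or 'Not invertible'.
\text{Invertible}

The MA(q) characteristic polynomial is P(z) = 1 + 0.935z.
Invertibility requires all roots to lie outside the unit circle, i.e. |z| > 1 for every root.
This is linear in z: 1 + (0.935) z = 0  =>  z = -1/(0.935) = -1.069519,  |z| = 1.069519.
Moduli of all roots: 1.0695.
All moduli strictly greater than 1? Yes.
Verdict: Invertible.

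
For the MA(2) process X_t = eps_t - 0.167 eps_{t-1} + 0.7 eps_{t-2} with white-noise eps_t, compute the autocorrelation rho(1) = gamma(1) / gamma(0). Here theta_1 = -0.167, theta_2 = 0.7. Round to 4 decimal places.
\rho(1) = -0.1870

For an MA(q) process with theta_0 = 1, the autocovariance is
  gamma(k) = sigma^2 * sum_{i=0..q-k} theta_i * theta_{i+k},
and rho(k) = gamma(k) / gamma(0). Sigma^2 cancels.
  numerator   = (1)*(-0.167) + (-0.167)*(0.7) = -0.2839.
  denominator = (1)^2 + (-0.167)^2 + (0.7)^2 = 1.517889.
  rho(1) = -0.2839 / 1.517889 = -0.1870.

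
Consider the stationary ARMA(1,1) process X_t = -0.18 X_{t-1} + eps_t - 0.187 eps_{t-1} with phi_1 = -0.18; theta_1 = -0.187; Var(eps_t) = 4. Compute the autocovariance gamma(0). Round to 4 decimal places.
\gamma(0) = 4.5568

Multiply the model equation by X_{t-k} and take expectations. With theta_0 = psi_0 = 1 and psi_j the MA(infinity) weights, this gives
  gamma(k) - sum_i phi_i gamma(k-i) = c_k,
  c_k = sigma^2 * sum_{j=k..q} theta_j psi_{j-k}   (c_k = 0 for k > q),
using gamma(-m) = gamma(m).
psi-weights needed (psi_j = theta_j + sum_i phi_i psi_{j-i}):
  psi_1 = theta_1 + phi_1 = -0.187 + (-0.18) = -0.367
Right-hand sides:
  c_0 = sigma^2 (1 + theta_1 psi_1) = 4 * (1 + (-0.187)(-0.367)) = 4 * 1.068629 = 4.274516
  c_1 = sigma^2 theta_1 = 4 * (-0.187) = -0.748
  c_2 = 0
Equations for k = 0 and k = 1 (AR order 1):
  gamma(0) = phi_1 gamma(1) + c_0
  gamma(1) = phi_1 gamma(0) + c_1
Substituting the second into the first: gamma(0) (1 - phi_1^2) = c_0 + phi_1 c_1, so
  gamma(0) = (c_0 + phi_1 c_1) / (1 - phi_1^2) = (4.274516 + (-0.18)(-0.748)) / (1 - (-0.18)^2) = 4.409156 / 0.9676 = 4.556796.
Therefore gamma(0) = 4.5568 (to 4 decimal places).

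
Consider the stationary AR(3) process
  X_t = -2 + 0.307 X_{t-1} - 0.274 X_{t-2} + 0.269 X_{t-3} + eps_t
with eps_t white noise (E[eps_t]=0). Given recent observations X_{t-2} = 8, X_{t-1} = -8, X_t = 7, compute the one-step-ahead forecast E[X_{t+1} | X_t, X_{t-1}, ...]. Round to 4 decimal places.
E[X_{t+1} \mid \mathcal F_t] = 4.4930

For an AR(p) model X_t = c + sum_i phi_i X_{t-i} + eps_t, the
one-step-ahead conditional mean is
  E[X_{t+1} | X_t, ...] = c + sum_i phi_i X_{t+1-i}.
Substitute known values:
  E[X_{t+1} | ...] = -2 + (0.307) * (7) + (-0.274) * (-8) + (0.269) * (8)
                   = 4.4930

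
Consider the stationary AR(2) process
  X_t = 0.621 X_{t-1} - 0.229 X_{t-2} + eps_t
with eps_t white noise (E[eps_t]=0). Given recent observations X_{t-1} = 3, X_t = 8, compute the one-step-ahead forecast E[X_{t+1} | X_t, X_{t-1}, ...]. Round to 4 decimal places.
E[X_{t+1} \mid \mathcal F_t] = 4.2810

For an AR(p) model X_t = c + sum_i phi_i X_{t-i} + eps_t, the
one-step-ahead conditional mean is
  E[X_{t+1} | X_t, ...] = c + sum_i phi_i X_{t+1-i}.
Substitute known values:
  E[X_{t+1} | ...] = (0.621) * (8) + (-0.229) * (3)
                   = 4.2810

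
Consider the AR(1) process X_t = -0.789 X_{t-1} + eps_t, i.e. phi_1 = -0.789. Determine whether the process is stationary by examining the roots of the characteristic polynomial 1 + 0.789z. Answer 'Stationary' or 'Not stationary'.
\text{Stationary}

The AR(p) characteristic polynomial is P(z) = 1 + 0.789z.
Stationarity requires all roots to lie outside the unit circle, i.e. |z| > 1 for every root.
This is linear in z: 1 + (0.789) z = 0  =>  z = -1/(0.789) = -1.267427,  |z| = 1.267427.
Moduli of all roots: 1.2674.
All moduli strictly greater than 1? Yes.
Verdict: Stationary.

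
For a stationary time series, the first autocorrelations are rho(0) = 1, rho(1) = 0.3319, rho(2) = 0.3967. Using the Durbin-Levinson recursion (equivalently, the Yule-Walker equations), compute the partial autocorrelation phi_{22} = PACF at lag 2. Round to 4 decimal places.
\phi_{22} = 0.3220

The PACF at lag k is phi_{kk}, the last component of the solution
to the Yule-Walker system G_k phi = r_k where
  (G_k)_{ij} = rho(|i - j|), (r_k)_i = rho(i), i,j = 1..k.
Equivalently, Durbin-Levinson gives phi_{kk} iteratively:
  phi_{11} = rho(1)
  phi_{kk} = [rho(k) - sum_{j=1..k-1} phi_{k-1,j} rho(k-j)]
            / [1 - sum_{j=1..k-1} phi_{k-1,j} rho(j)],
  phi_{k,j} = phi_{k-1,j} - phi_{kk} phi_{k-1,k-j},  j = 1..k-1.
Step k = 1:
  phi_11 = rho(1) = 0.3319.
Step k = 2:
  phi_22 = [rho(2) - phi_11 rho(1)] / [1 - phi_11 rho(1)] = [0.3967 - (0.3319)(0.3319)] / [1 - (0.3319)(0.3319)]
         = 0.28654239 / 0.88984239 = 0.322.
Therefore phi_{22} = 0.3220.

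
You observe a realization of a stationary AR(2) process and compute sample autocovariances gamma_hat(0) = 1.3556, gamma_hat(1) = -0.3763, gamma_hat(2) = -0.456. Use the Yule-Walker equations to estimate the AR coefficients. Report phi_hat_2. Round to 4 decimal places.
\hat\phi_{2} = -0.4480

The Yule-Walker equations for an AR(p) process read, in matrix form,
  Gamma_p phi = r_p,   with   (Gamma_p)_{ij} = gamma(|i - j|),
                       (r_p)_i = gamma(i),   i,j = 1..p.
Substitute the sample gammas (Toeplitz matrix and right-hand side of size 2):
  Gamma_p = [[1.3556, -0.3763], [-0.3763, 1.3556]]
  r_p     = [-0.3763, -0.456]
Written out:
  1.3556 phi_1 - 0.3763 phi_2 = -0.3763
  -0.3763 phi_1 + 1.3556 phi_2 = -0.456
Solve by Cramer's rule:
  det = gamma(0)^2 - gamma(1)^2 = (1.3556)^2 - (-0.3763)^2 = 1.83765136 - 0.14160169 = 1.69604967
  phi_hat_1 = [gamma(1) gamma(0) - gamma(1) gamma(2)] / det = [(-0.3763)(1.3556) - (-0.3763)(-0.456)] / 1.69604967 = -0.68170508 / 1.69604967 = -0.4019
  phi_hat_2 = [gamma(0) gamma(2) - gamma(1)^2] / det = [(1.3556)(-0.456) - (-0.3763)^2] / 1.69604967 = -0.75975529 / 1.69604967 = -0.448
So phi_hat = [-0.4019, -0.4480].
Therefore phi_hat_2 = -0.4480.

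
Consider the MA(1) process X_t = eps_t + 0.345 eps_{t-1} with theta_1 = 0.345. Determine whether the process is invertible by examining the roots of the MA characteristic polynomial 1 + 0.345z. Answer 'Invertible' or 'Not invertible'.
\text{Invertible}

The MA(q) characteristic polynomial is P(z) = 1 + 0.345z.
Invertibility requires all roots to lie outside the unit circle, i.e. |z| > 1 for every root.
This is linear in z: 1 + (0.345) z = 0  =>  z = -1/(0.345) = -2.898551,  |z| = 2.898551.
Moduli of all roots: 2.8986.
All moduli strictly greater than 1? Yes.
Verdict: Invertible.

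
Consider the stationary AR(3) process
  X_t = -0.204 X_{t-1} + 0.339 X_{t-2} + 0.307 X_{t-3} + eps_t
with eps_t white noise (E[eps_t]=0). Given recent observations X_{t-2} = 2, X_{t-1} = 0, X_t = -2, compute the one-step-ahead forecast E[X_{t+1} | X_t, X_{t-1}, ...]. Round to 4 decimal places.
E[X_{t+1} \mid \mathcal F_t] = 1.0220

For an AR(p) model X_t = c + sum_i phi_i X_{t-i} + eps_t, the
one-step-ahead conditional mean is
  E[X_{t+1} | X_t, ...] = c + sum_i phi_i X_{t+1-i}.
Substitute known values:
  E[X_{t+1} | ...] = (-0.204) * (-2) + (0.339) * (0) + (0.307) * (2)
                   = 1.0220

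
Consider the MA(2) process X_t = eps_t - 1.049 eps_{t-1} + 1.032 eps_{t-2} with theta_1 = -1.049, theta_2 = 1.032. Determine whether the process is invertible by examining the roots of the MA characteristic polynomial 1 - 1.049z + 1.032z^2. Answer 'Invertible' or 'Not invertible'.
\text{Not invertible}

The MA(q) characteristic polynomial is P(z) = 1 - 1.049z + 1.032z^2.
Invertibility requires all roots to lie outside the unit circle, i.e. |z| > 1 for every root.
Set 1 + (-1.049) z + (1.032) z^2 = 0, i.e. a z^2 + b z + c = 0 with a = 1.032, b = -1.049, c = 1.
Discriminant D = b^2 - 4ac = (-1.049)^2 - 4*(1.032)*1 = 1.100401 - (4.128) = -3.027599.
D < 0, so the roots are the complex-conjugate pair z = (-b +/- i sqrt(-D)) / (2a) = 0.5082 +/- 0.843i.
For a conjugate pair |z|^2 = z * conj(z) = (product of roots) = c/a = 1/(1.032) = 0.968992, so |z| = sqrt(0.968992) = 0.9844 for both roots.
Moduli of all roots: 0.9844, 0.9844.
All moduli strictly greater than 1? No.
Verdict: Not invertible.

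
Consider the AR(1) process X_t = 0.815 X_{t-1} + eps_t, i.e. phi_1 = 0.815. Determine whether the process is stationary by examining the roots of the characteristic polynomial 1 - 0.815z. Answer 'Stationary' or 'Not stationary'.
\text{Stationary}

The AR(p) characteristic polynomial is P(z) = 1 - 0.815z.
Stationarity requires all roots to lie outside the unit circle, i.e. |z| > 1 for every root.
This is linear in z: 1 + (-0.815) z = 0  =>  z = -1/(-0.815) = 1.226994,  |z| = 1.226994.
Moduli of all roots: 1.2270.
All moduli strictly greater than 1? Yes.
Verdict: Stationary.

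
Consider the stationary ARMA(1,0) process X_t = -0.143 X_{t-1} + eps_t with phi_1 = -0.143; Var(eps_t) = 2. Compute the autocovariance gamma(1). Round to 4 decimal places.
\gamma(1) = -0.2920

Multiply the model equation by X_{t-k} and take expectations. With theta_0 = psi_0 = 1 and psi_j the MA(infinity) weights, this gives
  gamma(k) - sum_i phi_i gamma(k-i) = c_k,
  c_k = sigma^2 * sum_{j=k..q} theta_j psi_{j-k}   (c_k = 0 for k > q),
using gamma(-m) = gamma(m).
Pure AR (q = 0): c_0 = sigma^2 = 2, c_k = 0 for k >= 1.
Equations for k = 0 and k = 1 (AR order 1):
  gamma(0) = phi_1 gamma(1) + c_0
  gamma(1) = phi_1 gamma(0) + c_1
Substituting the second into the first: gamma(0) (1 - phi_1^2) = c_0 + phi_1 c_1, so
  gamma(0) = c_0 / (1 - phi_1^2) = 2 / (1 - (-0.143)^2) = 2 / 0.979551 = 2.041752.
  gamma(1) = phi_1 gamma(0) = (-0.143)(2.041752) = -0.291971.
Therefore gamma(1) = -0.2920 (to 4 decimal places).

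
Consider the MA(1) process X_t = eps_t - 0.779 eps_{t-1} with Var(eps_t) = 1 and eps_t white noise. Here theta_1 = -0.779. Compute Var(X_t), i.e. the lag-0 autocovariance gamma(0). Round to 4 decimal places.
\gamma(0) = 1.6068

For an MA(q) process X_t = eps_t + sum_i theta_i eps_{t-i} with
Var(eps_t) = sigma^2, the variance is
  gamma(0) = sigma^2 * (1 + sum_i theta_i^2).
  sum_i theta_i^2 = (-0.779)^2 = 0.606841.
  gamma(0) = 1 * (1 + 0.606841) = 1 * 1.606841 = 1.606841, which rounds to 1.6068.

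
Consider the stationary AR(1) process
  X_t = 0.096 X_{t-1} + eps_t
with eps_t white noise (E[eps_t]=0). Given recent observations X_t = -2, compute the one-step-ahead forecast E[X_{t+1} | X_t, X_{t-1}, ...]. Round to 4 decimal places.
E[X_{t+1} \mid \mathcal F_t] = -0.1920

For an AR(p) model X_t = c + sum_i phi_i X_{t-i} + eps_t, the
one-step-ahead conditional mean is
  E[X_{t+1} | X_t, ...] = c + sum_i phi_i X_{t+1-i}.
Substitute known values:
  E[X_{t+1} | ...] = (0.096) * (-2)
                   = -0.1920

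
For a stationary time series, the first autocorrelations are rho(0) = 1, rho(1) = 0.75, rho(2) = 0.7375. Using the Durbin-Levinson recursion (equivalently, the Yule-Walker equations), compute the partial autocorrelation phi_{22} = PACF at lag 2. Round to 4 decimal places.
\phi_{22} = 0.4000

The PACF at lag k is phi_{kk}, the last component of the solution
to the Yule-Walker system G_k phi = r_k where
  (G_k)_{ij} = rho(|i - j|), (r_k)_i = rho(i), i,j = 1..k.
Equivalently, Durbin-Levinson gives phi_{kk} iteratively:
  phi_{11} = rho(1)
  phi_{kk} = [rho(k) - sum_{j=1..k-1} phi_{k-1,j} rho(k-j)]
            / [1 - sum_{j=1..k-1} phi_{k-1,j} rho(j)],
  phi_{k,j} = phi_{k-1,j} - phi_{kk} phi_{k-1,k-j},  j = 1..k-1.
Step k = 1:
  phi_11 = rho(1) = 0.75.
Step k = 2:
  phi_22 = [rho(2) - phi_11 rho(1)] / [1 - phi_11 rho(1)] = [0.7375 - (0.75)(0.75)] / [1 - (0.75)(0.75)]
         = 0.175 / 0.4375 = 0.4.
Therefore phi_{22} = 0.4000.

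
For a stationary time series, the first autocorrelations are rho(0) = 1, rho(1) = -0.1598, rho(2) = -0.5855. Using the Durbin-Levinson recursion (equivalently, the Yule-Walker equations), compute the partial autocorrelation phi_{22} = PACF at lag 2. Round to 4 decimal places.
\phi_{22} = -0.6270

The PACF at lag k is phi_{kk}, the last component of the solution
to the Yule-Walker system G_k phi = r_k where
  (G_k)_{ij} = rho(|i - j|), (r_k)_i = rho(i), i,j = 1..k.
Equivalently, Durbin-Levinson gives phi_{kk} iteratively:
  phi_{11} = rho(1)
  phi_{kk} = [rho(k) - sum_{j=1..k-1} phi_{k-1,j} rho(k-j)]
            / [1 - sum_{j=1..k-1} phi_{k-1,j} rho(j)],
  phi_{k,j} = phi_{k-1,j} - phi_{kk} phi_{k-1,k-j},  j = 1..k-1.
Step k = 1:
  phi_11 = rho(1) = -0.1598.
Step k = 2:
  phi_22 = [rho(2) - phi_11 rho(1)] / [1 - phi_11 rho(1)] = [-0.5855 - (-0.1598)(-0.1598)] / [1 - (-0.1598)(-0.1598)]
         = -0.61103604 / 0.97446396 = -0.627.
Therefore phi_{22} = -0.6270.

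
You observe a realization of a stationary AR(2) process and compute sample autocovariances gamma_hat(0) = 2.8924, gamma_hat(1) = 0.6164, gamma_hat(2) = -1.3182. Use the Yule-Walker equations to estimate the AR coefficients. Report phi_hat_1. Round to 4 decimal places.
\hat\phi_{1} = 0.3250

The Yule-Walker equations for an AR(p) process read, in matrix form,
  Gamma_p phi = r_p,   with   (Gamma_p)_{ij} = gamma(|i - j|),
                       (r_p)_i = gamma(i),   i,j = 1..p.
Substitute the sample gammas (Toeplitz matrix and right-hand side of size 2):
  Gamma_p = [[2.8924, 0.6164], [0.6164, 2.8924]]
  r_p     = [0.6164, -1.3182]
Written out:
  2.8924 phi_1 + 0.6164 phi_2 = 0.6164
  0.6164 phi_1 + 2.8924 phi_2 = -1.3182
Solve by Cramer's rule:
  det = gamma(0)^2 - gamma(1)^2 = (2.8924)^2 - (0.6164)^2 = 8.36597776 - 0.37994896 = 7.9860288
  phi_hat_1 = [gamma(1) gamma(0) - gamma(1) gamma(2)] / det = [(0.6164)(2.8924) - (0.6164)(-1.3182)] / 7.9860288 = 2.59541384 / 7.9860288 = 0.325
  phi_hat_2 = [gamma(0) gamma(2) - gamma(1)^2] / det = [(2.8924)(-1.3182) - (0.6164)^2] / 7.9860288 = -4.19271064 / 7.9860288 = -0.525
So phi_hat = [0.3250, -0.5250].
Therefore phi_hat_1 = 0.3250.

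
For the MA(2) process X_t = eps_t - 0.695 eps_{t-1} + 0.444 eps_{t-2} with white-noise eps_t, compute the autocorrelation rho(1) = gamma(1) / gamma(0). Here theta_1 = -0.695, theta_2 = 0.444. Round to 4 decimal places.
\rho(1) = -0.5973

For an MA(q) process with theta_0 = 1, the autocovariance is
  gamma(k) = sigma^2 * sum_{i=0..q-k} theta_i * theta_{i+k},
and rho(k) = gamma(k) / gamma(0). Sigma^2 cancels.
  numerator   = (1)*(-0.695) + (-0.695)*(0.444) = -1.00358.
  denominator = (1)^2 + (-0.695)^2 + (0.444)^2 = 1.680161.
  rho(1) = -1.00358 / 1.680161 = -0.5973.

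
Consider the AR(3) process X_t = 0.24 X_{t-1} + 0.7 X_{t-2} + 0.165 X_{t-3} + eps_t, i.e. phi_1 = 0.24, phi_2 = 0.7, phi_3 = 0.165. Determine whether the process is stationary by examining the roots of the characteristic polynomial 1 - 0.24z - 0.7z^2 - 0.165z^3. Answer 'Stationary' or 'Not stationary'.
\text{Not stationary}

The AR(p) characteristic polynomial is P(z) = 1 - 0.24z - 0.7z^2 - 0.165z^3.
Stationarity requires all roots to lie outside the unit circle, i.e. |z| > 1 for every root.
Degree 3: look for a simple real root z0 first, then factor out (1 - z/z0) and solve the remaining quadratic.
Testing z0 = -2: P(-2) = 1 + (-0.24)(-2) + (-0.7)(-2)^2 + (-0.165)(-2)^3
  = 1 + (0.48) + (-2.8) + (1.32) = 0.  So z_0 = -2 is a root, |z_0| = 2.
Divide out the factor (1 + 0.5 z) = (1 - z/z0) (since 1/z0 = -0.5):
  P(z) = (1 + 0.5 z)(1 + (-0.74) z + (-0.33) z^2)
  [check: z-coef -0.74 - (-0.5) = -0.24; z^2-coef -0.33 - (-0.5)(-0.74) = -0.7; z^3-coef -(-0.5)(-0.33) = -0.165.]
Remaining roots from the quadratic factor 1 + (-0.74) z + (-0.33) z^2:
  Set 1 + (-0.74) z + (-0.33) z^2 = 0, i.e. a z^2 + b z + c = 0 with a = -0.33, b = -0.74, c = 1.
  Discriminant D = b^2 - 4ac = (-0.74)^2 - 4*(-0.33)*1 = 0.5476 - (-1.32) = 1.8676.
  D >= 0, so the roots are real: z = (-b +/- sqrt(D)) / (2a) = (0.74 +/- 1.366602) / (-0.66).
    z_1 = (0.74 + 1.366602) / (-0.66) = -3.1918,   |z_1| = 3.1918.
    z_2 = (0.74 - 1.366602) / (-0.66) = 0.9494,   |z_2| = 0.9494.
Moduli of all roots: 2.0000, 3.1918, 0.9494.
All moduli strictly greater than 1? No.
Verdict: Not stationary.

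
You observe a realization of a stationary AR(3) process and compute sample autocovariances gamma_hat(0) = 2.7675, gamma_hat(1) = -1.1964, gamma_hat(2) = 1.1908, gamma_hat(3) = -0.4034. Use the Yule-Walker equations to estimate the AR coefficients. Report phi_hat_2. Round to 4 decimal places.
\hat\phi_{2} = 0.3460

The Yule-Walker equations for an AR(p) process read, in matrix form,
  Gamma_p phi = r_p,   with   (Gamma_p)_{ij} = gamma(|i - j|),
                       (r_p)_i = gamma(i),   i,j = 1..p.
Substitute the sample gammas (Toeplitz matrix and right-hand side of size 3):
  Gamma_p = [[2.7675, -1.1964, 1.1908], [-1.1964, 2.7675, -1.1964], [1.1908, -1.1964, 2.7675]]
  r_p     = [-1.1964, 1.1908, -0.4034]
Written out (R1..R3):
  (R1) 2.7675 phi_1 - 1.1964 phi_2 + 1.1908 phi_3 = -1.1964
  (R2) -1.1964 phi_1 + 2.7675 phi_2 - 1.1964 phi_3 = 1.1908
  (R3) 1.1908 phi_1 - 1.1964 phi_2 + 2.7675 phi_3 = -0.4034
Gaussian elimination:
  R2 <- R2 - (-1.1964/2.7675) R1 = R2 - (-0.432304) R1:  2.250292 phi_2 - 0.681613 phi_3 = 0.673592
  R3 <- R3 - (1.1908/2.7675) R1 = R3 - (0.43028) R1:  -0.681613 phi_2 + 2.255123 phi_3 = 0.111387
  R3 <- R3 - (-0.681613/2.250292) R2 = R3 - (-0.3029) R2:  2.048662 phi_3 = 0.315418
Back-substitution:
  phi_hat_3 = 0.315418 / 2.048662 = 0.153963
  phi_hat_2 = (0.673592 - (-0.681613)(0.153963)) / 2.250292 = 0.345971
  phi_hat_1 = (-1.1964 - (-1.1964)(0.345971) - (1.1908)(0.153963)) / 2.7675 = -0.348986
So phi_hat = [-0.3490, 0.3460, 0.1540].
Therefore phi_hat_2 = 0.3460.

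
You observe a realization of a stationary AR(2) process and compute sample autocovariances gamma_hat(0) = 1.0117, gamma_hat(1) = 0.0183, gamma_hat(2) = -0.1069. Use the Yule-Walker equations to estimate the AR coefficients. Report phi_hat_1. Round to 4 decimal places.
\hat\phi_{1} = 0.0200

The Yule-Walker equations for an AR(p) process read, in matrix form,
  Gamma_p phi = r_p,   with   (Gamma_p)_{ij} = gamma(|i - j|),
                       (r_p)_i = gamma(i),   i,j = 1..p.
Substitute the sample gammas (Toeplitz matrix and right-hand side of size 2):
  Gamma_p = [[1.0117, 0.0183], [0.0183, 1.0117]]
  r_p     = [0.0183, -0.1069]
Written out:
  1.0117 phi_1 + 0.0183 phi_2 = 0.0183
  0.0183 phi_1 + 1.0117 phi_2 = -0.1069
Solve by Cramer's rule:
  det = gamma(0)^2 - gamma(1)^2 = (1.0117)^2 - (0.0183)^2 = 1.02353689 - 0.00033489 = 1.023202
  phi_hat_1 = [gamma(1) gamma(0) - gamma(1) gamma(2)] / det = [(0.0183)(1.0117) - (0.0183)(-0.1069)] / 1.023202 = 0.02047038 / 1.023202 = 0.02
  phi_hat_2 = [gamma(0) gamma(2) - gamma(1)^2] / det = [(1.0117)(-0.1069) - (0.0183)^2] / 1.023202 = -0.10848562 / 1.023202 = -0.106
So phi_hat = [0.0200, -0.1060].
Therefore phi_hat_1 = 0.0200.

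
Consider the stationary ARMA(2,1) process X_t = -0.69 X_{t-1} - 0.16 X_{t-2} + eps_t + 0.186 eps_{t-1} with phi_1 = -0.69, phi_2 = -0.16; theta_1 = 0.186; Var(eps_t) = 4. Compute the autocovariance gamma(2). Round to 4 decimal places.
\gamma(2) = 0.8514

Multiply the model equation by X_{t-k} and take expectations. With theta_0 = psi_0 = 1 and psi_j the MA(infinity) weights, this gives
  gamma(k) - sum_i phi_i gamma(k-i) = c_k,
  c_k = sigma^2 * sum_{j=k..q} theta_j psi_{j-k}   (c_k = 0 for k > q),
using gamma(-m) = gamma(m).
psi-weights needed (psi_j = theta_j + sum_i phi_i psi_{j-i}):
  psi_1 = theta_1 + phi_1 = 0.186 + (-0.69) = -0.504
Right-hand sides:
  c_0 = sigma^2 (1 + theta_1 psi_1) = 4 * (1 + (0.186)(-0.504)) = 4 * 0.906256 = 3.625024
  c_1 = sigma^2 theta_1 = 4 * (0.186) = 0.744
  c_2 = 0
Equations for k = 0, 1, 2 (AR order 2, c_2 = 0):
  (E0) gamma(0) = phi_1 gamma(1) + phi_2 gamma(2) + c_0
  (E1) gamma(1) = phi_1 gamma(0) + phi_2 gamma(1) + c_1
  (E2) gamma(2) = phi_1 gamma(1) + phi_2 gamma(0)
From (E1): gamma(1) = A gamma(0) + B with
  A = phi_1 / (1 - phi_2) = -0.69 / 1.16 = -0.594828,   B = c_1 / (1 - phi_2) = 0.744 / 1.16 = 0.641379.
Insert (E2) into (E0): gamma(0) (1 - phi_2^2) = phi_1 (1 + phi_2) gamma(1) + c_0.
  phi_1 (1 + phi_2) = (-0.69)(0.84) = -0.5796,   1 - phi_2^2 = 0.9744.
Replace gamma(1) by A gamma(0) + B and collect gamma(0):
  gamma(0) [0.9744 - (-0.5796)(-0.594828)] = (-0.5796)(0.641379) + 3.625024
  gamma(0) * 0.629638 = 3.253281
  gamma(0) = 3.253281 / 0.629638 = 5.166907.
  gamma(1) = A gamma(0) + B = (-0.594828)(5.166907) + (0.641379) = -2.432039.
  gamma(2) = phi_1 gamma(1) + phi_2 gamma(0) = (-0.69)(-2.432039) + (-0.16)(5.166907) = 0.851402.
Therefore gamma(2) = 0.8514 (to 4 decimal places).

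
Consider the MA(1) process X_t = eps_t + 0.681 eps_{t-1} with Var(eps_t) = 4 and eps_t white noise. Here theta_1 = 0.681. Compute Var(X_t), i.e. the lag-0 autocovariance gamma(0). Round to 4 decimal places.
\gamma(0) = 5.8550

For an MA(q) process X_t = eps_t + sum_i theta_i eps_{t-i} with
Var(eps_t) = sigma^2, the variance is
  gamma(0) = sigma^2 * (1 + sum_i theta_i^2).
  sum_i theta_i^2 = (0.681)^2 = 0.463761.
  gamma(0) = 4 * (1 + 0.463761) = 4 * 1.463761 = 5.855044, which rounds to 5.8550.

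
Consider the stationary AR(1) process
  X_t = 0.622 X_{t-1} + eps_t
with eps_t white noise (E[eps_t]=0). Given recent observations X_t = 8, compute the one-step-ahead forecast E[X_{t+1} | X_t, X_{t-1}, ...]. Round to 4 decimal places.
E[X_{t+1} \mid \mathcal F_t] = 4.9760

For an AR(p) model X_t = c + sum_i phi_i X_{t-i} + eps_t, the
one-step-ahead conditional mean is
  E[X_{t+1} | X_t, ...] = c + sum_i phi_i X_{t+1-i}.
Substitute known values:
  E[X_{t+1} | ...] = (0.622) * (8)
                   = 4.9760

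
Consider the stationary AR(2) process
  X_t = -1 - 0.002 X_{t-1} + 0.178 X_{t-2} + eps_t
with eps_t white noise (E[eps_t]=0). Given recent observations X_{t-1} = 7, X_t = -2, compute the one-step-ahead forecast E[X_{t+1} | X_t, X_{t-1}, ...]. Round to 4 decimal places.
E[X_{t+1} \mid \mathcal F_t] = 0.2500

For an AR(p) model X_t = c + sum_i phi_i X_{t-i} + eps_t, the
one-step-ahead conditional mean is
  E[X_{t+1} | X_t, ...] = c + sum_i phi_i X_{t+1-i}.
Substitute known values:
  E[X_{t+1} | ...] = -1 + (-0.002) * (-2) + (0.178) * (7)
                   = 0.2500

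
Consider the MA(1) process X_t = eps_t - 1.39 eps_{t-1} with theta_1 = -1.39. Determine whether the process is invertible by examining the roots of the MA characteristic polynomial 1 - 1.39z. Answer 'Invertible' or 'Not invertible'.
\text{Not invertible}

The MA(q) characteristic polynomial is P(z) = 1 - 1.39z.
Invertibility requires all roots to lie outside the unit circle, i.e. |z| > 1 for every root.
This is linear in z: 1 + (-1.39) z = 0  =>  z = -1/(-1.39) = 0.719424,  |z| = 0.719424.
Moduli of all roots: 0.7194.
All moduli strictly greater than 1? No.
Verdict: Not invertible.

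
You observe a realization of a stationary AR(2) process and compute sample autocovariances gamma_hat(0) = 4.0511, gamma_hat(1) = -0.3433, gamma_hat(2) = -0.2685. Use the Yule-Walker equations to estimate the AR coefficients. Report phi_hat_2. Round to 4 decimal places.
\hat\phi_{2} = -0.0740

The Yule-Walker equations for an AR(p) process read, in matrix form,
  Gamma_p phi = r_p,   with   (Gamma_p)_{ij} = gamma(|i - j|),
                       (r_p)_i = gamma(i),   i,j = 1..p.
Substitute the sample gammas (Toeplitz matrix and right-hand side of size 2):
  Gamma_p = [[4.0511, -0.3433], [-0.3433, 4.0511]]
  r_p     = [-0.3433, -0.2685]
Written out:
  4.0511 phi_1 - 0.3433 phi_2 = -0.3433
  -0.3433 phi_1 + 4.0511 phi_2 = -0.2685
Solve by Cramer's rule:
  det = gamma(0)^2 - gamma(1)^2 = (4.0511)^2 - (-0.3433)^2 = 16.41141121 - 0.11785489 = 16.29355632
  phi_hat_1 = [gamma(1) gamma(0) - gamma(1) gamma(2)] / det = [(-0.3433)(4.0511) - (-0.3433)(-0.2685)] / 16.29355632 = -1.48291868 / 16.29355632 = -0.091
  phi_hat_2 = [gamma(0) gamma(2) - gamma(1)^2] / det = [(4.0511)(-0.2685) - (-0.3433)^2] / 16.29355632 = -1.20557524 / 16.29355632 = -0.074
So phi_hat = [-0.0910, -0.0740].
Therefore phi_hat_2 = -0.0740.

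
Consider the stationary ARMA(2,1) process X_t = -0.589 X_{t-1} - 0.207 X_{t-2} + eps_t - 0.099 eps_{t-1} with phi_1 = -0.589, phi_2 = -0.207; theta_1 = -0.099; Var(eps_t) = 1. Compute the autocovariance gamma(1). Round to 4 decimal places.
\gamma(1) = -0.8224

Multiply the model equation by X_{t-k} and take expectations. With theta_0 = psi_0 = 1 and psi_j the MA(infinity) weights, this gives
  gamma(k) - sum_i phi_i gamma(k-i) = c_k,
  c_k = sigma^2 * sum_{j=k..q} theta_j psi_{j-k}   (c_k = 0 for k > q),
using gamma(-m) = gamma(m).
psi-weights needed (psi_j = theta_j + sum_i phi_i psi_{j-i}):
  psi_1 = theta_1 + phi_1 = -0.099 + (-0.589) = -0.688
Right-hand sides:
  c_0 = sigma^2 (1 + theta_1 psi_1) = 1 * (1 + (-0.099)(-0.688)) = 1 * 1.068112 = 1.068112
  c_1 = sigma^2 theta_1 = 1 * (-0.099) = -0.099
  c_2 = 0
Equations for k = 0, 1, 2 (AR order 2, c_2 = 0):
  (E0) gamma(0) = phi_1 gamma(1) + phi_2 gamma(2) + c_0
  (E1) gamma(1) = phi_1 gamma(0) + phi_2 gamma(1) + c_1
  (E2) gamma(2) = phi_1 gamma(1) + phi_2 gamma(0)
From (E1): gamma(1) = A gamma(0) + B with
  A = phi_1 / (1 - phi_2) = -0.589 / 1.207 = -0.487987,   B = c_1 / (1 - phi_2) = -0.099 / 1.207 = -0.082022.
Insert (E2) into (E0): gamma(0) (1 - phi_2^2) = phi_1 (1 + phi_2) gamma(1) + c_0.
  phi_1 (1 + phi_2) = (-0.589)(0.793) = -0.467077,   1 - phi_2^2 = 0.957151.
Replace gamma(1) by A gamma(0) + B and collect gamma(0):
  gamma(0) [0.957151 - (-0.467077)(-0.487987)] = (-0.467077)(-0.082022) + 1.068112
  gamma(0) * 0.729224 = 1.106422
  gamma(0) = 1.106422 / 0.729224 = 1.517261.
  gamma(1) = A gamma(0) + B = (-0.487987)(1.517261) + (-0.082022) = -0.822425.
Therefore gamma(1) = -0.8224 (to 4 decimal places).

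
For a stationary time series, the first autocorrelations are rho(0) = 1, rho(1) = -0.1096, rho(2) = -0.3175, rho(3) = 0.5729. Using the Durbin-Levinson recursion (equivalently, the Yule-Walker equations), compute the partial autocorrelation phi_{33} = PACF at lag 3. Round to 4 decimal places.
\phi_{33} = 0.5580

The PACF at lag k is phi_{kk}, the last component of the solution
to the Yule-Walker system G_k phi = r_k where
  (G_k)_{ij} = rho(|i - j|), (r_k)_i = rho(i), i,j = 1..k.
Equivalently, Durbin-Levinson gives phi_{kk} iteratively:
  phi_{11} = rho(1)
  phi_{kk} = [rho(k) - sum_{j=1..k-1} phi_{k-1,j} rho(k-j)]
            / [1 - sum_{j=1..k-1} phi_{k-1,j} rho(j)],
  phi_{k,j} = phi_{k-1,j} - phi_{kk} phi_{k-1,k-j},  j = 1..k-1.
Step k = 1:
  phi_11 = rho(1) = -0.1096.
Step k = 2:
  phi_22 = [rho(2) - phi_11 rho(1)] / [1 - phi_11 rho(1)] = [-0.3175 - (-0.1096)(-0.1096)] / [1 - (-0.1096)(-0.1096)]
         = -0.32951216 / 0.98798784 = -0.333518.
  Update: phi_21 = phi_11 - phi_22 phi_11 = -0.1096 - (-0.333518)(-0.1096) = -0.146154.
Step k = 3:
  phi_33 = [rho(3) - phi_21 rho(2) - phi_22 rho(1)] / [1 - phi_21 rho(1) - phi_22 rho(2)]
    numerator   = 0.5729 - (-0.146154)(-0.3175) - (-0.333518)(-0.1096) = 0.4899426
    denominator = 1 - (-0.146154)(-0.1096) - (-0.333518)(-0.3175) = 0.87808946
  phi_33 = 0.4899426 / 0.87808946 = 0.558.
Therefore phi_{33} = 0.5580.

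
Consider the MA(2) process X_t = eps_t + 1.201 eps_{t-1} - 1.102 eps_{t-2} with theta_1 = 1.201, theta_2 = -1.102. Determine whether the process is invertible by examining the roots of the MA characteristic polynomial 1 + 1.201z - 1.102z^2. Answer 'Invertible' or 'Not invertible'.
\text{Not invertible}

The MA(q) characteristic polynomial is P(z) = 1 + 1.201z - 1.102z^2.
Invertibility requires all roots to lie outside the unit circle, i.e. |z| > 1 for every root.
Set 1 + (1.201) z + (-1.102) z^2 = 0, i.e. a z^2 + b z + c = 0 with a = -1.102, b = 1.201, c = 1.
Discriminant D = b^2 - 4ac = (1.201)^2 - 4*(-1.102)*1 = 1.442401 - (-4.408) = 5.850401.
D >= 0, so the roots are real: z = (-b +/- sqrt(D)) / (2a) = (-1.201 +/- 2.41876) / (-2.204).
  z_1 = (-1.201 + 2.41876) / (-2.204) = -0.5525,   |z_1| = 0.5525.
  z_2 = (-1.201 - 2.41876) / (-2.204) = 1.6424,   |z_2| = 1.6424.
Moduli of all roots: 0.5525, 1.6424.
All moduli strictly greater than 1? No.
Verdict: Not invertible.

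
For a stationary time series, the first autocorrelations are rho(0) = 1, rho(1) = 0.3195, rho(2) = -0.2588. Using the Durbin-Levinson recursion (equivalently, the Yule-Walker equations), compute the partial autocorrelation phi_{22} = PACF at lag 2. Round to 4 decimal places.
\phi_{22} = -0.4019

The PACF at lag k is phi_{kk}, the last component of the solution
to the Yule-Walker system G_k phi = r_k where
  (G_k)_{ij} = rho(|i - j|), (r_k)_i = rho(i), i,j = 1..k.
Equivalently, Durbin-Levinson gives phi_{kk} iteratively:
  phi_{11} = rho(1)
  phi_{kk} = [rho(k) - sum_{j=1..k-1} phi_{k-1,j} rho(k-j)]
            / [1 - sum_{j=1..k-1} phi_{k-1,j} rho(j)],
  phi_{k,j} = phi_{k-1,j} - phi_{kk} phi_{k-1,k-j},  j = 1..k-1.
Step k = 1:
  phi_11 = rho(1) = 0.3195.
Step k = 2:
  phi_22 = [rho(2) - phi_11 rho(1)] / [1 - phi_11 rho(1)] = [-0.2588 - (0.3195)(0.3195)] / [1 - (0.3195)(0.3195)]
         = -0.36088025 / 0.89791975 = -0.4019.
Therefore phi_{22} = -0.4019.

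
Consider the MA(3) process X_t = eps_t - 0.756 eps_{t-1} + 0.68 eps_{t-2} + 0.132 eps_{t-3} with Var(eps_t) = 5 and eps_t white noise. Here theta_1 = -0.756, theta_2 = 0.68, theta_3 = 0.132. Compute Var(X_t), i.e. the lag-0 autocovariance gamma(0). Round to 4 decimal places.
\gamma(0) = 10.2568

For an MA(q) process X_t = eps_t + sum_i theta_i eps_{t-i} with
Var(eps_t) = sigma^2, the variance is
  gamma(0) = sigma^2 * (1 + sum_i theta_i^2).
  sum_i theta_i^2 = (-0.756)^2 + (0.68)^2 + (0.132)^2 = 0.571536 + 0.4624 + 0.017424 = 1.05136.
  gamma(0) = 5 * (1 + 1.05136) = 5 * 2.05136 = 10.2568.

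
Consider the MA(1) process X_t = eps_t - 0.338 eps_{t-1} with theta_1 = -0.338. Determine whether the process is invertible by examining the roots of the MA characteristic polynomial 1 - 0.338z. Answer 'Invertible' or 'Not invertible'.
\text{Invertible}

The MA(q) characteristic polynomial is P(z) = 1 - 0.338z.
Invertibility requires all roots to lie outside the unit circle, i.e. |z| > 1 for every root.
This is linear in z: 1 + (-0.338) z = 0  =>  z = -1/(-0.338) = 2.95858,  |z| = 2.95858.
Moduli of all roots: 2.9586.
All moduli strictly greater than 1? Yes.
Verdict: Invertible.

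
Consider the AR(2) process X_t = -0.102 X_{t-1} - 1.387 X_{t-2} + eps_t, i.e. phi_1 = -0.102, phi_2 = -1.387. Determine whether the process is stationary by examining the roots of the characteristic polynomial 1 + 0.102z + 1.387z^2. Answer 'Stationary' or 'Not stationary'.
\text{Not stationary}

The AR(p) characteristic polynomial is P(z) = 1 + 0.102z + 1.387z^2.
Stationarity requires all roots to lie outside the unit circle, i.e. |z| > 1 for every root.
Set 1 + (0.102) z + (1.387) z^2 = 0, i.e. a z^2 + b z + c = 0 with a = 1.387, b = 0.102, c = 1.
Discriminant D = b^2 - 4ac = (0.102)^2 - 4*(1.387)*1 = 0.010404 - (5.548) = -5.537596.
D < 0, so the roots are the complex-conjugate pair z = (-b +/- i sqrt(-D)) / (2a) = -0.0368 +/- 0.8483i.
For a conjugate pair |z|^2 = z * conj(z) = (product of roots) = c/a = 1/(1.387) = 0.720981, so |z| = sqrt(0.720981) = 0.8491 for both roots.
Moduli of all roots: 0.8491, 0.8491.
All moduli strictly greater than 1? No.
Verdict: Not stationary.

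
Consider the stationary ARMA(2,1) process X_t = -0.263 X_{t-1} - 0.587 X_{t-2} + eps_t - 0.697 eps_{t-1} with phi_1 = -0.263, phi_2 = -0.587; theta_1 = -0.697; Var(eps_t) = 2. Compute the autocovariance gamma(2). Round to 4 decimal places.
\gamma(2) = -2.6962

Multiply the model equation by X_{t-k} and take expectations. With theta_0 = psi_0 = 1 and psi_j the MA(infinity) weights, this gives
  gamma(k) - sum_i phi_i gamma(k-i) = c_k,
  c_k = sigma^2 * sum_{j=k..q} theta_j psi_{j-k}   (c_k = 0 for k > q),
using gamma(-m) = gamma(m).
psi-weights needed (psi_j = theta_j + sum_i phi_i psi_{j-i}):
  psi_1 = theta_1 + phi_1 = -0.697 + (-0.263) = -0.96
Right-hand sides:
  c_0 = sigma^2 (1 + theta_1 psi_1) = 2 * (1 + (-0.697)(-0.96)) = 2 * 1.66912 = 3.33824
  c_1 = sigma^2 theta_1 = 2 * (-0.697) = -1.394
  c_2 = 0
Equations for k = 0, 1, 2 (AR order 2, c_2 = 0):
  (E0) gamma(0) = phi_1 gamma(1) + phi_2 gamma(2) + c_0
  (E1) gamma(1) = phi_1 gamma(0) + phi_2 gamma(1) + c_1
  (E2) gamma(2) = phi_1 gamma(1) + phi_2 gamma(0)
From (E1): gamma(1) = A gamma(0) + B with
  A = phi_1 / (1 - phi_2) = -0.263 / 1.587 = -0.165721,   B = c_1 / (1 - phi_2) = -1.394 / 1.587 = -0.878387.
Insert (E2) into (E0): gamma(0) (1 - phi_2^2) = phi_1 (1 + phi_2) gamma(1) + c_0.
  phi_1 (1 + phi_2) = (-0.263)(0.413) = -0.108619,   1 - phi_2^2 = 0.655431.
Replace gamma(1) by A gamma(0) + B and collect gamma(0):
  gamma(0) [0.655431 - (-0.108619)(-0.165721)] = (-0.108619)(-0.878387) + 3.33824
  gamma(0) * 0.63743 = 3.43365
  gamma(0) = 3.43365 / 0.63743 = 5.386704.
  gamma(1) = A gamma(0) + B = (-0.165721)(5.386704) + (-0.878387) = -1.77108.
  gamma(2) = phi_1 gamma(1) + phi_2 gamma(0) = (-0.263)(-1.77108) + (-0.587)(5.386704) = -2.696201.
Therefore gamma(2) = -2.6962 (to 4 decimal places).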